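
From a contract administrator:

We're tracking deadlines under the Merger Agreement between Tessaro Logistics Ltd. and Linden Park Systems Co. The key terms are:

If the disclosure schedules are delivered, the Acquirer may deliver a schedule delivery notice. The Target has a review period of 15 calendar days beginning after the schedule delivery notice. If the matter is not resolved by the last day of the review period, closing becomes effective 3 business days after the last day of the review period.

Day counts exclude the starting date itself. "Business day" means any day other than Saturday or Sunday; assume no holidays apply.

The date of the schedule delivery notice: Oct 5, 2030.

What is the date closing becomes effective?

Oct 23, 2030

Adding 15 calendar days to Oct 5, 2030 gives Oct 20, 2030, which is the last day of the review period.
The date closing becomes effective: 3 business days after Sunday, Oct 20, 2030, skipping weekends — Oct 21, Oct 22, Oct 23 — lands on Wednesday, Oct 23, 2030.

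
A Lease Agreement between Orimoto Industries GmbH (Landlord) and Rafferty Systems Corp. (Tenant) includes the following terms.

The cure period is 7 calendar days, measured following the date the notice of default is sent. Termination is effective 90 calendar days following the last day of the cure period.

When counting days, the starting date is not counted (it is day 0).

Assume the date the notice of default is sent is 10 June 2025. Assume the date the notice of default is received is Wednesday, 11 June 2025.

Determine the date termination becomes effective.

15 September 2025

The last day of the cure period: 7 calendar days after 10 June 2025 is 17 June 2025.
The date termination becomes effective: 17 June 2025 + 90 days = 15 September 2025.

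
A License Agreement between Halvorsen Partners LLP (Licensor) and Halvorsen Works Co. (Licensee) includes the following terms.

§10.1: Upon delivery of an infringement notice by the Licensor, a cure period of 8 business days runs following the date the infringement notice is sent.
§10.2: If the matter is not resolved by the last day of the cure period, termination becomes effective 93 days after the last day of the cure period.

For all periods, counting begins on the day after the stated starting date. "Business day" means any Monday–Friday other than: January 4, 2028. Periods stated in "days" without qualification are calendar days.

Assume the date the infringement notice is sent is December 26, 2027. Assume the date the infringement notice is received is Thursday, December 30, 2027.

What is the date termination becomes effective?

The last day of the cure period: counting 8 business days from Sunday, December 26, 2027 (Dec 27, Dec 28, Dec 29, Dec 30, Dec 31, Jan 3, Jan 5, Jan 6, skipping weekends and the listed holiday on Jan 4) reaches Thursday, January 6, 2028.
The date termination becomes effective: 93 calendar days after January 6, 2028 is April 8, 2028.

April 8, 2028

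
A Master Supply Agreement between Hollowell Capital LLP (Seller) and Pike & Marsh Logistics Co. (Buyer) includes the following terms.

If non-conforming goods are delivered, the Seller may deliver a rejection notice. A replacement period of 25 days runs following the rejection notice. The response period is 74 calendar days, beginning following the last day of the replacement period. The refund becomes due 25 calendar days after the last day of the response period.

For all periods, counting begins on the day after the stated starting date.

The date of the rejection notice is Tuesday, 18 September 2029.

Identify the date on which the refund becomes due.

20 January 2030

Adding 25 calendar days to 18 September 2029 gives 13 October 2029, which is the last day of the replacement period.
The last day of the response period: 74 calendar days after 13 October 2029 is 26 December 2029.
The date on which the refund becomes due: 26 December 2029 + 25 days = 20 January 2030.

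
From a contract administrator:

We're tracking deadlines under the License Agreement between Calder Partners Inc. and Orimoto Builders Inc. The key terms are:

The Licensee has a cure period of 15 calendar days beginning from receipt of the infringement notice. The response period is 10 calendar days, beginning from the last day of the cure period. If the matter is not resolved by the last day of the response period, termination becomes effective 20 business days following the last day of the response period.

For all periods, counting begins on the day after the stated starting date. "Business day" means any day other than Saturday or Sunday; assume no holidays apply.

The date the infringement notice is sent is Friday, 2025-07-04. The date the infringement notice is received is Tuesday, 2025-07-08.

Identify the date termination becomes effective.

Adding 15 calendar days to 2025-07-08 gives 2025-07-23, which is the last day of the cure period.
Adding 10 calendar days to 2025-07-23 gives 2025-08-02, which is the last day of the response period.
From Saturday, 2025-08-02, 20 business days (Aug 4, Aug 5, Aug 6, Aug 7, …, Aug 27, Aug 28, Aug 29, skipping weekends) brings us to Friday, 2025-08-29, which is the date termination becomes effective.

2025-08-29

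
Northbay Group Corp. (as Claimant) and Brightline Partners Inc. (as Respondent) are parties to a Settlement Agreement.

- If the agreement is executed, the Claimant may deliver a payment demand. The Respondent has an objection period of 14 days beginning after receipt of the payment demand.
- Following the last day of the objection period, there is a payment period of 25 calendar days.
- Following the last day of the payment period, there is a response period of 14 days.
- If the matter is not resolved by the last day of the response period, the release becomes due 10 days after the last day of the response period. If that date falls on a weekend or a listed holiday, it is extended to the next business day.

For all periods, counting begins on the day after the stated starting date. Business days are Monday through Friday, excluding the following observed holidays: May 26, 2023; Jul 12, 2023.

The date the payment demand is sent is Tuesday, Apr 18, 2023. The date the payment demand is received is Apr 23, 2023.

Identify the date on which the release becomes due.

Jun 26, 2023

The last day of the objection period: 14 calendar days after Apr 23, 2023 is May 7, 2023.
The last day of the payment period: 25 calendar days after May 7, 2023 is Jun 1, 2023.
Adding 14 calendar days to Jun 1, 2023 gives Jun 15, 2023, which is the last day of the response period.
The date on which the release becomes due: Jun 15, 2023 + 10 days = Jun 25, 2023. That falls on a Sunday, so it rolls to the next business day, Monday, Jun 26, 2023.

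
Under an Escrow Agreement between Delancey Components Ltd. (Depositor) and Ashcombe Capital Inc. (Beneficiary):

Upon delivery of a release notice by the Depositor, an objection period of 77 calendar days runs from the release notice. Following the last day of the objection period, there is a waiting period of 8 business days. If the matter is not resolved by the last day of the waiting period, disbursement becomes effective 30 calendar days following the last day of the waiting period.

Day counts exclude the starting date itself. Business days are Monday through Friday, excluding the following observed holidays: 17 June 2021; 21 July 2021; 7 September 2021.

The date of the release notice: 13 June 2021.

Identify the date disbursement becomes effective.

9 October 2021

The last day of the objection period: 77 calendar days after 13 June 2021 is 29 August 2021.
The last day of the waiting period: 8 business days after Sunday, 29 August 2021, skipping weekends and the listed holiday on Sep 7 — Aug 30, Aug 31, Sep 1, Sep 2, Sep 3, Sep 6, Sep 8, Sep 9 — lands on Thursday, 9 September 2021.
Adding 30 calendar days to 9 September 2021 gives 9 October 2021, which is the date disbursement becomes effective.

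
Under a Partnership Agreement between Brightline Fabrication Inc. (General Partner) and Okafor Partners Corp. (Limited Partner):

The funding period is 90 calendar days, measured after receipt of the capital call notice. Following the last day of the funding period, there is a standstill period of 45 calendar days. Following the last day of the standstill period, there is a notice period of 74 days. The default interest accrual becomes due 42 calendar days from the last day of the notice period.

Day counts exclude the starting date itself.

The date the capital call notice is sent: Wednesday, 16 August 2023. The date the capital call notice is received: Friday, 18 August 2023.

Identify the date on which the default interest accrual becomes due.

The last day of the funding period: 18 August 2023 + 90 days = 16 November 2023.
The last day of the standstill period: 16 November 2023 + 45 days = 31 December 2023.
Adding 74 calendar days to 31 December 2023 gives 14 March 2024, which is the last day of the notice period.
The date on which the default interest accrual becomes due: 42 calendar days after 14 March 2024 is 25 April 2024.

25 April 2024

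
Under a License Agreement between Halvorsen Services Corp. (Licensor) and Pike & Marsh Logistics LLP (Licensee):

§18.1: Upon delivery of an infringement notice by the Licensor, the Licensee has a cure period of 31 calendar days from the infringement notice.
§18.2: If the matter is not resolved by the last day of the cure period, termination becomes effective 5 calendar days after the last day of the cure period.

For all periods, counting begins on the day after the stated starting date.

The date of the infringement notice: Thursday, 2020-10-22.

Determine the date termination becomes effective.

2020-11-27

Adding 31 calendar days to 2020-10-22 gives 2020-11-22, which is the last day of the cure period.
The date termination becomes effective: 2020-11-22 + 5 days = 2020-11-27.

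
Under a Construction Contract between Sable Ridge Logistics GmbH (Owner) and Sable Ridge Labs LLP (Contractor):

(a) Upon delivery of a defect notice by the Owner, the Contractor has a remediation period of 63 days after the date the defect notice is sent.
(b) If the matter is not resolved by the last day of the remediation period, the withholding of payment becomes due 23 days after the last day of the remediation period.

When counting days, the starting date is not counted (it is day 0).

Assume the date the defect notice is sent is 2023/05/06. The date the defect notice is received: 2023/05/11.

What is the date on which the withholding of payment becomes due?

2023/07/31

The last day of the remediation period: 2023/05/06 + 63 days = 2023/07/08.
The date on which the withholding of payment becomes due: 2023/07/08 + 23 days = 2023/07/31.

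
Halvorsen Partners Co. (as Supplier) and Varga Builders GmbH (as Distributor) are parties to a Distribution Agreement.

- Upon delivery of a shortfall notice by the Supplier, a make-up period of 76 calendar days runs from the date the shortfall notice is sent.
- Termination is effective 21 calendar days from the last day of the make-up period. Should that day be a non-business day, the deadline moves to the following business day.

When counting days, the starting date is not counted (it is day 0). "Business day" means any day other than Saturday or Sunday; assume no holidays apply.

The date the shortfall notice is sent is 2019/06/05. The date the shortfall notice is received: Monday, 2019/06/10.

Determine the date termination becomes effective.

Adding 76 calendar days to 2019/06/05 gives 2019/08/20, which is the last day of the make-up period.
The date termination becomes effective: 21 calendar days after 2019/08/20 is 2019/09/10. 2019/09/10 is a Tuesday, so no roll-forward applies.

2019/09/10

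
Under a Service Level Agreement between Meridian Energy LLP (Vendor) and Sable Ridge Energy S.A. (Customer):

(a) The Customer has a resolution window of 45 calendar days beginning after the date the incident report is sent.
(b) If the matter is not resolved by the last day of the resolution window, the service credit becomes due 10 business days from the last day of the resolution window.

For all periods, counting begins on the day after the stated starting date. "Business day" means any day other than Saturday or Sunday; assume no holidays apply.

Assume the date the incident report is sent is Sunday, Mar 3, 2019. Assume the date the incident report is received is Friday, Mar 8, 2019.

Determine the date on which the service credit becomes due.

The last day of the resolution window: Mar 3, 2019 + 45 days = Apr 17, 2019.
The date on which the service credit becomes due: 10 business days after Wednesday, Apr 17, 2019, skipping weekends — Apr 18, Apr 19, Apr 22, Apr 23, Apr 24, Apr 25, Apr 26, Apr 29, Apr 30, May 1 — lands on Wednesday, May 1, 2019.

May 1, 2019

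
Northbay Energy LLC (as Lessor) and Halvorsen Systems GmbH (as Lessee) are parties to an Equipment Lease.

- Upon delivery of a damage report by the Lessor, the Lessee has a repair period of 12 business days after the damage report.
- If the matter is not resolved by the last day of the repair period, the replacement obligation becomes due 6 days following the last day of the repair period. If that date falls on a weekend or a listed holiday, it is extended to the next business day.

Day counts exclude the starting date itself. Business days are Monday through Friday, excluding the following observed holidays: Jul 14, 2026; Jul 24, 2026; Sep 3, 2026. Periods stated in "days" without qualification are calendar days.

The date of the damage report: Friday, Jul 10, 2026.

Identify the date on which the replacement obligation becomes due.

Aug 5, 2026

From Friday, Jul 10, 2026, 12 business days (Jul 13, Jul 15, Jul 16, Jul 17, …, Jul 28, Jul 29, Jul 30, skipping weekends and the listed holidays on Jul 14, Jul 24) brings us to Thursday, Jul 30, 2026, which is the last day of the repair period.
The date on which the replacement obligation becomes due: 6 calendar days after Jul 30, 2026 is Aug 5, 2026. Aug 5, 2026 is a Wednesday and is not a listed holiday, so no roll-forward applies.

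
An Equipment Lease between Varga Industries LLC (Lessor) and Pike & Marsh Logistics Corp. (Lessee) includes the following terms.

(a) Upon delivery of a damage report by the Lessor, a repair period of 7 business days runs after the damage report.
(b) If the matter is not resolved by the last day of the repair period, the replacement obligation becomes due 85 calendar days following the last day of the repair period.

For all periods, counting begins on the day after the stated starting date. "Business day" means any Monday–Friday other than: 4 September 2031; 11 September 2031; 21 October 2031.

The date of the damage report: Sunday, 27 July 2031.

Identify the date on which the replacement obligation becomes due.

29 October 2031

The last day of the repair period: 7 business days after Sunday, 27 July 2031, skipping weekends — Jul 28, Jul 29, Jul 30, Jul 31, Aug 1, Aug 4, Aug 5 — lands on Tuesday, 5 August 2031.
Adding 85 calendar days to 5 August 2031 gives 29 October 2031, which is the date on which the replacement obligation becomes due.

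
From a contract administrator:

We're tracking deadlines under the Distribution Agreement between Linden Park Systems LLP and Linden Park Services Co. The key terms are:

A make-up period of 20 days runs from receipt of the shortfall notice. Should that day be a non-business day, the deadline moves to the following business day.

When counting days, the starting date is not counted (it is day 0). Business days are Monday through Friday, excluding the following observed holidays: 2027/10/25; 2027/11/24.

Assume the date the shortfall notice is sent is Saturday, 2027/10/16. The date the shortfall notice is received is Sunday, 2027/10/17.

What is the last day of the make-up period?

The last day of the make-up period: 20 calendar days after 2027/10/17 is 2027/11/06. That falls on a Saturday, so it rolls to the next business day, Monday, 2027/11/08.

2027/11/08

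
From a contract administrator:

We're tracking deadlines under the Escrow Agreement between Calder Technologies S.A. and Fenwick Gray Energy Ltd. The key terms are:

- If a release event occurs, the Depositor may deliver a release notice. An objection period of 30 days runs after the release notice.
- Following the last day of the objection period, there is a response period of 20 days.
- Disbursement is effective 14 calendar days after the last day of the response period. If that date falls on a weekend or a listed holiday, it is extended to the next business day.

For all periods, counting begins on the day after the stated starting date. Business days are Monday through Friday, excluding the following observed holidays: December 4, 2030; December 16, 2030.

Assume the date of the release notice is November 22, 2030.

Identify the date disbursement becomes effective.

January 27, 2031

Adding 30 calendar days to November 22, 2030 gives December 22, 2030, which is the last day of the objection period.
The last day of the response period: 20 calendar days after December 22, 2030 is January 11, 2031.
Adding 14 calendar days to January 11, 2031 gives January 25, 2031, which is the date disbursement becomes effective. That falls on a Saturday, so it rolls to the next business day, Monday, January 27, 2031.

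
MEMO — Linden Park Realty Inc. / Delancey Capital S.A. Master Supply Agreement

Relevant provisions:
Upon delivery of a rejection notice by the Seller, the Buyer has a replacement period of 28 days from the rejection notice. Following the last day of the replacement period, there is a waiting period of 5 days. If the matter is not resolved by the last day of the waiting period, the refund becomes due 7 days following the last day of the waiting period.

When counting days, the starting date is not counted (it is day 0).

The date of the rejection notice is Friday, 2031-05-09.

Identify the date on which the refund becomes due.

2031-06-18

The last day of the replacement period: 28 calendar days after 2031-05-09 is 2031-06-06.
The last day of the waiting period: 2031-06-06 + 5 days = 2031-06-11.
The date on which the refund becomes due: 7 calendar days after 2031-06-11 is 2031-06-18.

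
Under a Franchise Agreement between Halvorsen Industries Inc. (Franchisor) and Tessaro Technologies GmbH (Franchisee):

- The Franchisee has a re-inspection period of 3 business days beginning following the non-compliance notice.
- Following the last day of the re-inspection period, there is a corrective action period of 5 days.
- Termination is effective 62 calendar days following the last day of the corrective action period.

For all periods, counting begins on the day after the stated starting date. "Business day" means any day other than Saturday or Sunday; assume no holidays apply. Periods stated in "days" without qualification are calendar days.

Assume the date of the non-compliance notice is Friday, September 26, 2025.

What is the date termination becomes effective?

The last day of the re-inspection period: counting 3 business days from Friday, September 26, 2025 (Sep 29, Sep 30, Oct 1, skipping weekends) reaches Wednesday, October 1, 2025.
The last day of the corrective action period: October 1, 2025 + 5 days = October 6, 2025.
Adding 62 calendar days to October 6, 2025 gives December 7, 2025, which is the date termination becomes effective.

December 7, 2025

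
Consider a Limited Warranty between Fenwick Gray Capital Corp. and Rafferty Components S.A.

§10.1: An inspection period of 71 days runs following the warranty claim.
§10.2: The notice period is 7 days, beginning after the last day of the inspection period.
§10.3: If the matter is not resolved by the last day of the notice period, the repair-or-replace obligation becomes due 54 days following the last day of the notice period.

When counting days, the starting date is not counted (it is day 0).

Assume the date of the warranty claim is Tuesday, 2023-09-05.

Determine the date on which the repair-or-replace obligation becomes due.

Adding 71 calendar days to 2023-09-05 gives 2023-11-15, which is the last day of the inspection period.
The last day of the notice period: 7 calendar days after 2023-11-15 is 2023-11-22.
Adding 54 calendar days to 2023-11-22 gives 2024-01-15, which is the date on which the repair-or-replace obligation becomes due.

2024-01-15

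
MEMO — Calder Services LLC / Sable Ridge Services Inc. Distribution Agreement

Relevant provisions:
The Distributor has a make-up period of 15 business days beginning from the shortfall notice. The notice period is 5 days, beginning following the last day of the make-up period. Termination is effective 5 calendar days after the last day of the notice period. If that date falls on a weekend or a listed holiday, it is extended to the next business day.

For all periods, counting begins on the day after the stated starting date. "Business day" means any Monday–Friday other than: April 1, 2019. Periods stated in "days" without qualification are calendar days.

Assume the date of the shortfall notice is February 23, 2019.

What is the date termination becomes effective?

March 25, 2019

From Saturday, February 23, 2019, 15 business days (Feb 25, Feb 26, Feb 27, Feb 28, …, Mar 13, Mar 14, Mar 15, skipping weekends) brings us to Friday, March 15, 2019, which is the last day of the make-up period.
The last day of the notice period: March 15, 2019 + 5 days = March 20, 2019.
Adding 5 calendar days to March 20, 2019 gives March 25, 2019, which is the date termination becomes effective. March 25, 2019 is a Monday and is not a listed holiday, so no roll-forward applies.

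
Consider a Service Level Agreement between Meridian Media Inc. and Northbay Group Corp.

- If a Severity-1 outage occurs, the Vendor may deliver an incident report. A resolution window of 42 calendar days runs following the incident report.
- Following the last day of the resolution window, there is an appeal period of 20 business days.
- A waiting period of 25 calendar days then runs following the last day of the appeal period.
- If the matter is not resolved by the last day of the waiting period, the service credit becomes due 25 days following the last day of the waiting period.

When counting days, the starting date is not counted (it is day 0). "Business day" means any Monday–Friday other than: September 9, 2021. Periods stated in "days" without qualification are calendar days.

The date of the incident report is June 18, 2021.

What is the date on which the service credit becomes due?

The last day of the resolution window: June 18, 2021 + 42 days = July 30, 2021.
The last day of the appeal period: counting 20 business days from Friday, July 30, 2021 (Aug 2, Aug 3, Aug 4, Aug 5, …, Aug 25, Aug 26, Aug 27, skipping weekends) reaches Friday, August 27, 2021.
The last day of the waiting period: August 27, 2021 + 25 days = September 21, 2021.
The date on which the service credit becomes due: September 21, 2021 + 25 days = October 16, 2021.

October 16, 2021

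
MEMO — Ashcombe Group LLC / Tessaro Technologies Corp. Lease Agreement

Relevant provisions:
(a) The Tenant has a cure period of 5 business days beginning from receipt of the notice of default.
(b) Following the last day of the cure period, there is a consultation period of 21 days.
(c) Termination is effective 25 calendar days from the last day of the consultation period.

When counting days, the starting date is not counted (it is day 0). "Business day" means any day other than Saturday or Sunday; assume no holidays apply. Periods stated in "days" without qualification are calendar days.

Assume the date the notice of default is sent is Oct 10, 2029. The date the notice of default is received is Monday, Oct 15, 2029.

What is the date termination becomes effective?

Dec 7, 2029

The last day of the cure period: counting 5 business days from Monday, Oct 15, 2029 (Oct 16, Oct 17, Oct 18, Oct 19, Oct 22, skipping weekends) reaches Monday, Oct 22, 2029.
The last day of the consultation period: Oct 22, 2029 + 21 days = Nov 12, 2029.
The date termination becomes effective: 25 calendar days after Nov 12, 2029 is Dec 7, 2029.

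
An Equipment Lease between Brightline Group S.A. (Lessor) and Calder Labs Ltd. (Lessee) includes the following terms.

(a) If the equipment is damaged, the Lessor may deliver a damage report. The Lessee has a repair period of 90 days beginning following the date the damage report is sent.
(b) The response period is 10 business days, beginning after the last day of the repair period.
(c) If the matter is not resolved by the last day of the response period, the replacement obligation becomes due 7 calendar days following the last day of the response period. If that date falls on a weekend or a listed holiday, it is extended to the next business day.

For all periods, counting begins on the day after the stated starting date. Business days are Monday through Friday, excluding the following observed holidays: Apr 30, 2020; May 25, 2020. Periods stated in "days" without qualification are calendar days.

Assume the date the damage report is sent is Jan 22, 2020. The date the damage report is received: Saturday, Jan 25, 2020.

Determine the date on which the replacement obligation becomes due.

May 13, 2020

The last day of the repair period: 90 calendar days after Jan 22, 2020 is Apr 21, 2020.
The last day of the response period: counting 10 business days from Tuesday, Apr 21, 2020 (Apr 22, Apr 23, Apr 24, Apr 27, Apr 28, Apr 29, May 1, May 4, May 5, May 6, skipping weekends and the listed holiday on Apr 30) reaches Wednesday, May 6, 2020.
The date on which the replacement obligation becomes due: 7 calendar days after May 6, 2020 is May 13, 2020. May 13, 2020 is a Wednesday and is not a listed holiday, so no roll-forward applies.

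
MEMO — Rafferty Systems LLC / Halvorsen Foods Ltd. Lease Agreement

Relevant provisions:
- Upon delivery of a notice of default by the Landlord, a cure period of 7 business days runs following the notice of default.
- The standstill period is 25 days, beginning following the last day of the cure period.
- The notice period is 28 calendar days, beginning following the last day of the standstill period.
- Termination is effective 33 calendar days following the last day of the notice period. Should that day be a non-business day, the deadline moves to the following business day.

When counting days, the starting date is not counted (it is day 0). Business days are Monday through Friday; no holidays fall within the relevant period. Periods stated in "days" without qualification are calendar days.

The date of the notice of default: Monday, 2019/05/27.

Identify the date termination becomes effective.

The last day of the cure period: counting 7 business days from Monday, 2019/05/27 (May 28, May 29, May 30, May 31, Jun 3, Jun 4, Jun 5, skipping weekends) reaches Wednesday, 2019/06/05.
Adding 25 calendar days to 2019/06/05 gives 2019/06/30, which is the last day of the standstill period.
The last day of the notice period: 28 calendar days after 2019/06/30 is 2019/07/28.
The date termination becomes effective: 2019/07/28 + 33 days = 2019/08/30. 2019/08/30 is a Friday, so no roll-forward applies.

2019/08/30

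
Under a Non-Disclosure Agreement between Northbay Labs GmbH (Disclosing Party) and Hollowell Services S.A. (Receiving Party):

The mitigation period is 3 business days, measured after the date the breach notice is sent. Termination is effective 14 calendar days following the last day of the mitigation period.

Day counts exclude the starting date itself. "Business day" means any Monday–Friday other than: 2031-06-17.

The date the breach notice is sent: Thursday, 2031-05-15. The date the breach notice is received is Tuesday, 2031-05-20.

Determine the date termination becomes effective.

2031-06-03

From Thursday, 2031-05-15, 3 business days (May 16, May 19, May 20, skipping weekends) brings us to Tuesday, 2031-05-20, which is the last day of the mitigation period.
Adding 14 calendar days to 2031-05-20 gives 2031-06-03, which is the date termination becomes effective.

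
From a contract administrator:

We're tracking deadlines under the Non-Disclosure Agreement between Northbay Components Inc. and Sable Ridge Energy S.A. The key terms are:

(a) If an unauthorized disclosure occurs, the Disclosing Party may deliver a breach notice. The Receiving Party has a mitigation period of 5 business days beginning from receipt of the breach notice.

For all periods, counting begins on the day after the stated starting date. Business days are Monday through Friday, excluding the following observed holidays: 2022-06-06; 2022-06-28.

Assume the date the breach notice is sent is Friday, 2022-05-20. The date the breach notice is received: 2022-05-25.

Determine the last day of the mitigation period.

From Wednesday, 2022-05-25, 5 business days (May 26, May 27, May 30, May 31, Jun 1, skipping weekends) brings us to Wednesday, 2022-06-01, which is the last day of the mitigation period.

2022-06-01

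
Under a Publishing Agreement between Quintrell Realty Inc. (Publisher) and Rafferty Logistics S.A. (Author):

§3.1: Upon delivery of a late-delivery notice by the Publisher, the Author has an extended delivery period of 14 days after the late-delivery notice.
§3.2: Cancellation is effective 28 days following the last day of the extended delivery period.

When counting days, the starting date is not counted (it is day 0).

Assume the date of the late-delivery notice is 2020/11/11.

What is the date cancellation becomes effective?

2020/12/23

The last day of the extended delivery period: 2020/11/11 + 14 days = 2020/11/25.
The date cancellation becomes effective: 2020/11/25 + 28 days = 2020/12/23.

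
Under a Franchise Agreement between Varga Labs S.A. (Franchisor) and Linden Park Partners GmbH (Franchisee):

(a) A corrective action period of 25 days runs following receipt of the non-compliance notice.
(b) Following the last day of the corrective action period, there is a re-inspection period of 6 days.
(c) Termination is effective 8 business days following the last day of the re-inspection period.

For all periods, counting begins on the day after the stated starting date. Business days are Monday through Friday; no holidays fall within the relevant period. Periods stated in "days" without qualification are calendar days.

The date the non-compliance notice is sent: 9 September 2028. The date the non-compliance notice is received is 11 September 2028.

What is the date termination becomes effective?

The last day of the corrective action period: 11 September 2028 + 25 days = 6 October 2028.
Adding 6 calendar days to 6 October 2028 gives 12 October 2028, which is the last day of the re-inspection period.
The date termination becomes effective: counting 8 business days from Thursday, 12 October 2028 (Oct 13, Oct 16, Oct 17, Oct 18, Oct 19, Oct 20, Oct 23, Oct 24, skipping weekends) reaches Tuesday, 24 October 2028.

24 October 2028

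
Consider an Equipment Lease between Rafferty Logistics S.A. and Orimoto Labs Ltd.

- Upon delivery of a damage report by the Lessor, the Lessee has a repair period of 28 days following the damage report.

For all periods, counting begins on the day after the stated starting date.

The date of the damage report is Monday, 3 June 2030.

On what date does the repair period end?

1 July 2030

The last day of the repair period: 28 calendar days after 3 June 2030 is 1 July 2030.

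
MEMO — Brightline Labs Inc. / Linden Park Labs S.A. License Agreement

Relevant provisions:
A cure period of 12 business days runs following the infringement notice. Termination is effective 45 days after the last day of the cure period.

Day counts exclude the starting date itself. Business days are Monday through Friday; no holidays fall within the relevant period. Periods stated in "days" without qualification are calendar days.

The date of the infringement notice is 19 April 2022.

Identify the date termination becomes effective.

19 June 2022

From Tuesday, 19 April 2022, 12 business days (Apr 20, Apr 21, Apr 22, Apr 25, …, May 3, May 4, May 5, skipping weekends) brings us to Thursday, 5 May 2022, which is the last day of the cure period.
Adding 45 calendar days to 5 May 2022 gives 19 June 2022, which is the date termination becomes effective.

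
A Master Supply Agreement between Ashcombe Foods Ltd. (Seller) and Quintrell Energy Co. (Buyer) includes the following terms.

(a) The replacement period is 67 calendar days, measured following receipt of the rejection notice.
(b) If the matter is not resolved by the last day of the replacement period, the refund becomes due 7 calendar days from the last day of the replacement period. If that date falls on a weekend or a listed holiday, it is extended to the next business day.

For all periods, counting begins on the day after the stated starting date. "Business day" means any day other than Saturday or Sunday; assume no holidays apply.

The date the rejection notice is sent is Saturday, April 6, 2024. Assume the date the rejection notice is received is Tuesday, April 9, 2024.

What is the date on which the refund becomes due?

The last day of the replacement period: 67 calendar days after April 9, 2024 is June 15, 2024.
Adding 7 calendar days to June 15, 2024 gives June 22, 2024, which is the date on which the refund becomes due. That falls on a Saturday, so it rolls to the next business day, Monday, June 24, 2024.

June 24, 2024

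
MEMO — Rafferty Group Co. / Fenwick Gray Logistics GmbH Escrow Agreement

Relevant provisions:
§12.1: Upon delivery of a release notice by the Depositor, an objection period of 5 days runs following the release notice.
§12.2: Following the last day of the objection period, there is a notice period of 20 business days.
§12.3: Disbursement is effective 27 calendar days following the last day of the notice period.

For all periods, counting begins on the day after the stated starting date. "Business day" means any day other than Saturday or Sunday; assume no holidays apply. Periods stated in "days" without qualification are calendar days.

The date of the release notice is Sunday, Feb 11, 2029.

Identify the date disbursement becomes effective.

Apr 12, 2029

The last day of the objection period: 5 calendar days after Feb 11, 2029 is Feb 16, 2029.
The last day of the notice period: counting 20 business days from Friday, Feb 16, 2029 (Feb 19, Feb 20, Feb 21, Feb 22, …, Mar 14, Mar 15, Mar 16, skipping weekends) reaches Friday, Mar 16, 2029.
Adding 27 calendar days to Mar 16, 2029 gives Apr 12, 2029, which is the date disbursement becomes effective.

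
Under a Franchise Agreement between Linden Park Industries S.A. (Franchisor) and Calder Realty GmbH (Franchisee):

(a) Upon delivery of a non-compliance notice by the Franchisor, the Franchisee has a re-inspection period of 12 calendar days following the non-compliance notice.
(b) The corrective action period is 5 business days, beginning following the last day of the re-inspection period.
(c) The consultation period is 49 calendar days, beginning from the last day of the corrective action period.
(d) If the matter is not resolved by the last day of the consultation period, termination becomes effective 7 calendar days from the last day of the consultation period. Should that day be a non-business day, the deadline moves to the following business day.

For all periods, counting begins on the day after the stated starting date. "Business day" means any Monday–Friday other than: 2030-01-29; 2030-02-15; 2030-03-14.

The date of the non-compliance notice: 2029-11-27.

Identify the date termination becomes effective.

2030-02-08

The last day of the re-inspection period: 12 calendar days after 2029-11-27 is 2029-12-09.
The last day of the corrective action period: counting 5 business days from Sunday, 2029-12-09 (Dec 10, Dec 11, Dec 12, Dec 13, Dec 14, skipping weekends) reaches Friday, 2029-12-14.
Adding 49 calendar days to 2029-12-14 gives 2030-02-01, which is the last day of the consultation period.
The date termination becomes effective: 7 calendar days after 2030-02-01 is 2030-02-08. 2030-02-08 is a Friday and is not a listed holiday, so no roll-forward applies.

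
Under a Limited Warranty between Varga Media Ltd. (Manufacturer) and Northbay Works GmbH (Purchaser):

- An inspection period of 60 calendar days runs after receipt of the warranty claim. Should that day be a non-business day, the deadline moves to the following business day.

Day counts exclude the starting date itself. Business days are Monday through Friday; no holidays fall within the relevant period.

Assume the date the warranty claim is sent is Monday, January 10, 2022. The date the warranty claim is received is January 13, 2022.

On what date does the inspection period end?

March 14, 2022

The last day of the inspection period: January 13, 2022 + 60 days = March 14, 2022. March 14, 2022 is a Monday, so no roll-forward applies.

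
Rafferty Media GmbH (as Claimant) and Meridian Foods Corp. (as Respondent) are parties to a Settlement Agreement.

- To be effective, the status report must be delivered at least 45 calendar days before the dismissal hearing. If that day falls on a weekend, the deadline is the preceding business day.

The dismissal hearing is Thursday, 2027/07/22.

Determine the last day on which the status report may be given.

Counting back 45 calendar days from 2027/07/22 gives 2027/06/07. That is a Monday, so no adjustment is needed.

2027/06/07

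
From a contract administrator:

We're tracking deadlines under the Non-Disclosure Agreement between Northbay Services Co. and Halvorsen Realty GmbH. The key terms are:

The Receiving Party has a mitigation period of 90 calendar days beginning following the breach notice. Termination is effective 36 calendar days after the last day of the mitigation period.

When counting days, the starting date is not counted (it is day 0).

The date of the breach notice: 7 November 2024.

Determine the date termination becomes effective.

The last day of the mitigation period: 7 November 2024 + 90 days = 5 February 2025.
The date termination becomes effective: 5 February 2025 + 36 days = 13 March 2025.

13 March 2025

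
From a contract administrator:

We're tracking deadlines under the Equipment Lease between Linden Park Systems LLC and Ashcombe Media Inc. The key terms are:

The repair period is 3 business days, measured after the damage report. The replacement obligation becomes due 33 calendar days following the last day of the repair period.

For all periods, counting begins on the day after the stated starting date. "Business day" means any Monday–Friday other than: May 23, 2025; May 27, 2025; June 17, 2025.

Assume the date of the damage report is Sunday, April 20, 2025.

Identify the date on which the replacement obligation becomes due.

May 26, 2025

The last day of the repair period: 3 business days after Sunday, April 20, 2025, skipping weekends — Apr 21, Apr 22, Apr 23 — lands on Wednesday, April 23, 2025.
The date on which the replacement obligation becomes due: 33 calendar days after April 23, 2025 is May 26, 2025.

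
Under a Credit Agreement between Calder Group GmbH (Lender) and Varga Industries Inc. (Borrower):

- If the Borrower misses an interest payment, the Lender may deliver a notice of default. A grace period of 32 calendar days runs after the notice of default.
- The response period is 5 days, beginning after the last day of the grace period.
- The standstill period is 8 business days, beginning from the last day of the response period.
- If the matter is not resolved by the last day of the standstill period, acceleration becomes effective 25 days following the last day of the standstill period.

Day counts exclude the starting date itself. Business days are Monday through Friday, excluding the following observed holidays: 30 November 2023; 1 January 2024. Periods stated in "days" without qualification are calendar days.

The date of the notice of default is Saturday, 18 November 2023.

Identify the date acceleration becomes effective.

30 January 2024

The last day of the grace period: 18 November 2023 + 32 days = 20 December 2023.
The last day of the response period: 20 December 2023 + 5 days = 25 December 2023.
The last day of the standstill period: 8 business days after Monday, 25 December 2023, skipping weekends and the listed holiday on Jan 1 — Dec 26, Dec 27, Dec 28, Dec 29, Jan 2, Jan 3, Jan 4, Jan 5 — lands on Friday, 5 January 2024.
Adding 25 calendar days to 5 January 2024 gives 30 January 2024, which is the date acceleration becomes effective.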